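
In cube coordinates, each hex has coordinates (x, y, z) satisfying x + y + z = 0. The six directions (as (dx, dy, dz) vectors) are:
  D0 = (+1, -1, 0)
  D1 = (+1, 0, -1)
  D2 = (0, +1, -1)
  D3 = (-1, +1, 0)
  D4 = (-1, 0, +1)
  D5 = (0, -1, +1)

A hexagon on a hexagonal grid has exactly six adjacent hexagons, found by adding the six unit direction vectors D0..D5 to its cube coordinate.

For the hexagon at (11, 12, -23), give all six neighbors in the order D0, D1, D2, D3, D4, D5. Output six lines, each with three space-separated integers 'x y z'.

Center: (11, 12, -23). Add each direction:
  D0: (11, 12, -23) + (1, -1, 0) = (12, 11, -23)
  D1: (11, 12, -23) + (1, 0, -1) = (12, 12, -24)
  D2: (11, 12, -23) + (0, 1, -1) = (11, 13, -24)
  D3: (11, 12, -23) + (-1, 1, 0) = (10, 13, -23)
  D4: (11, 12, -23) + (-1, 0, 1) = (10, 12, -22)
  D5: (11, 12, -23) + (0, -1, 1) = (11, 11, -22)

Answer: 12 11 -23
12 12 -24
11 13 -24
10 13 -23
10 12 -22
11 11 -22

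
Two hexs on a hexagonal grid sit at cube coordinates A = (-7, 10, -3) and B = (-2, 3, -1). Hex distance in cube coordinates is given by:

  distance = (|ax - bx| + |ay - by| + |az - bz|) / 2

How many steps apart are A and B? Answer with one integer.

Answer: 7

Derivation:
|ax - bx| = |-7 - (-2)| = 5
|ay - by| = |10 - 3| = 7
|az - bz| = |-3 - (-1)| = 2
distance = (5 + 7 + 2) / 2 = 14 / 2 = 7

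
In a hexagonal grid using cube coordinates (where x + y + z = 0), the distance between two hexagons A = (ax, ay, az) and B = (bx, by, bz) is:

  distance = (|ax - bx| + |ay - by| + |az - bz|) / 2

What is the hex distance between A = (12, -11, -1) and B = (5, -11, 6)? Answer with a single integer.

|ax - bx| = |12 - 5| = 7
|ay - by| = |-11 - (-11)| = 0
|az - bz| = |-1 - 6| = 7
distance = (7 + 0 + 7) / 2 = 14 / 2 = 7

Answer: 7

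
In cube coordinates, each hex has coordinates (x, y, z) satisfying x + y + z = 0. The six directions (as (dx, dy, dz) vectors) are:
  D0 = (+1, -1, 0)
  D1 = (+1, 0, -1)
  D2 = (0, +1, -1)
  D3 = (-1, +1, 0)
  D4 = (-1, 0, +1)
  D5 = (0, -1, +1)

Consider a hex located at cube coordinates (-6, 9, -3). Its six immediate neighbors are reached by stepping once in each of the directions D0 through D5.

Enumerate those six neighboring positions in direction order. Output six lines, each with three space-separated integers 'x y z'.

Center: (-6, 9, -3). Add each direction:
  D0: (-6, 9, -3) + (1, -1, 0) = (-5, 8, -3)
  D1: (-6, 9, -3) + (1, 0, -1) = (-5, 9, -4)
  D2: (-6, 9, -3) + (0, 1, -1) = (-6, 10, -4)
  D3: (-6, 9, -3) + (-1, 1, 0) = (-7, 10, -3)
  D4: (-6, 9, -3) + (-1, 0, 1) = (-7, 9, -2)
  D5: (-6, 9, -3) + (0, -1, 1) = (-6, 8, -2)

Answer: -5 8 -3
-5 9 -4
-6 10 -4
-7 10 -3
-7 9 -2
-6 8 -2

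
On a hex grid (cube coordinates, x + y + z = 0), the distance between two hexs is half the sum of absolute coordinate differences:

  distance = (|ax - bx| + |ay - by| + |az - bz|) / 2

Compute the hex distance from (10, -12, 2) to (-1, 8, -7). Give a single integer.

|ax - bx| = |10 - (-1)| = 11
|ay - by| = |-12 - 8| = 20
|az - bz| = |2 - (-7)| = 9
distance = (11 + 20 + 9) / 2 = 40 / 2 = 20

Answer: 20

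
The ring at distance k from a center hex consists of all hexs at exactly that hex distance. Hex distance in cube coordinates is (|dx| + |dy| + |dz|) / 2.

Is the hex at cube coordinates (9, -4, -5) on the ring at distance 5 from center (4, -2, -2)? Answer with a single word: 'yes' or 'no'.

|px - cx| = |9 - 4| = 5
|py - cy| = |-4 - (-2)| = 2
|pz - cz| = |-5 - (-2)| = 3
distance = (5+2+3)/2 = 10/2 = 5
radius = 5; distance == radius -> yes

Answer: yes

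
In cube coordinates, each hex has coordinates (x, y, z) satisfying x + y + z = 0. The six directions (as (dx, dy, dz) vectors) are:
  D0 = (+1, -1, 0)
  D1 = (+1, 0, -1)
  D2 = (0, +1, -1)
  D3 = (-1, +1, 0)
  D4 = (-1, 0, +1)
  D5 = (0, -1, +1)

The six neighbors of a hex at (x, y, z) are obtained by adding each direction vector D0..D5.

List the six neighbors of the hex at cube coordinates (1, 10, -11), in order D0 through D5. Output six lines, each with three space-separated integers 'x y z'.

Answer: 2 9 -11
2 10 -12
1 11 -12
0 11 -11
0 10 -10
1 9 -10

Derivation:
Center: (1, 10, -11). Add each direction:
  D0: (1, 10, -11) + (1, -1, 0) = (2, 9, -11)
  D1: (1, 10, -11) + (1, 0, -1) = (2, 10, -12)
  D2: (1, 10, -11) + (0, 1, -1) = (1, 11, -12)
  D3: (1, 10, -11) + (-1, 1, 0) = (0, 11, -11)
  D4: (1, 10, -11) + (-1, 0, 1) = (0, 10, -10)
  D5: (1, 10, -11) + (0, -1, 1) = (1, 9, -10)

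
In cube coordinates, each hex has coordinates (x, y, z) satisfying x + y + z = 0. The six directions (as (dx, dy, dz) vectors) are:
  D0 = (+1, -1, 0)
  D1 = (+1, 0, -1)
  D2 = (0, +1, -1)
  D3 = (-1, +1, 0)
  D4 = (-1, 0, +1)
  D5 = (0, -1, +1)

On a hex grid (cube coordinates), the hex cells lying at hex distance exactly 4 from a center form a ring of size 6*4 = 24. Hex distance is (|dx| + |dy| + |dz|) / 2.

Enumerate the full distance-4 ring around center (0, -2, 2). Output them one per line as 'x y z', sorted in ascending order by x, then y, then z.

Walk ring at distance 4 from (0, -2, 2):
Start at center + D4*4 = (-4, -2, 6)
  hex 0: (-4, -2, 6)
  hex 1: (-3, -3, 6)
  hex 2: (-2, -4, 6)
  hex 3: (-1, -5, 6)
  hex 4: (0, -6, 6)
  hex 5: (1, -6, 5)
  hex 6: (2, -6, 4)
  hex 7: (3, -6, 3)
  hex 8: (4, -6, 2)
  hex 9: (4, -5, 1)
  hex 10: (4, -4, 0)
  hex 11: (4, -3, -1)
  hex 12: (4, -2, -2)
  hex 13: (3, -1, -2)
  hex 14: (2, 0, -2)
  hex 15: (1, 1, -2)
  hex 16: (0, 2, -2)
  hex 17: (-1, 2, -1)
  hex 18: (-2, 2, 0)
  hex 19: (-3, 2, 1)
  hex 20: (-4, 2, 2)
  hex 21: (-4, 1, 3)
  hex 22: (-4, 0, 4)
  hex 23: (-4, -1, 5)
Sorted: 24 hexes.

Answer: -4 -2 6
-4 -1 5
-4 0 4
-4 1 3
-4 2 2
-3 -3 6
-3 2 1
-2 -4 6
-2 2 0
-1 -5 6
-1 2 -1
0 -6 6
0 2 -2
1 -6 5
1 1 -2
2 -6 4
2 0 -2
3 -6 3
3 -1 -2
4 -6 2
4 -5 1
4 -4 0
4 -3 -1
4 -2 -2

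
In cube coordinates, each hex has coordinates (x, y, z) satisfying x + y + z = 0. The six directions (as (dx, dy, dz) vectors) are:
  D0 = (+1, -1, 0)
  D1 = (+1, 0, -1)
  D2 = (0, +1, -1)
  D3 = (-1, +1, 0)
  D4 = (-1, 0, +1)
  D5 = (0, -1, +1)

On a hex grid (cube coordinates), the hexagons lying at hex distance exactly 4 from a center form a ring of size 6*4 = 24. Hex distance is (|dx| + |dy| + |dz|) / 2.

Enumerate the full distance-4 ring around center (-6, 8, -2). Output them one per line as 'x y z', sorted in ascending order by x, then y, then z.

Walk ring at distance 4 from (-6, 8, -2):
Start at center + D4*4 = (-10, 8, 2)
  hex 0: (-10, 8, 2)
  hex 1: (-9, 7, 2)
  hex 2: (-8, 6, 2)
  hex 3: (-7, 5, 2)
  hex 4: (-6, 4, 2)
  hex 5: (-5, 4, 1)
  hex 6: (-4, 4, 0)
  hex 7: (-3, 4, -1)
  hex 8: (-2, 4, -2)
  hex 9: (-2, 5, -3)
  hex 10: (-2, 6, -4)
  hex 11: (-2, 7, -5)
  hex 12: (-2, 8, -6)
  hex 13: (-3, 9, -6)
  hex 14: (-4, 10, -6)
  hex 15: (-5, 11, -6)
  hex 16: (-6, 12, -6)
  hex 17: (-7, 12, -5)
  hex 18: (-8, 12, -4)
  hex 19: (-9, 12, -3)
  hex 20: (-10, 12, -2)
  hex 21: (-10, 11, -1)
  hex 22: (-10, 10, 0)
  hex 23: (-10, 9, 1)
Sorted: 24 hexes.

Answer: -10 8 2
-10 9 1
-10 10 0
-10 11 -1
-10 12 -2
-9 7 2
-9 12 -3
-8 6 2
-8 12 -4
-7 5 2
-7 12 -5
-6 4 2
-6 12 -6
-5 4 1
-5 11 -6
-4 4 0
-4 10 -6
-3 4 -1
-3 9 -6
-2 4 -2
-2 5 -3
-2 6 -4
-2 7 -5
-2 8 -6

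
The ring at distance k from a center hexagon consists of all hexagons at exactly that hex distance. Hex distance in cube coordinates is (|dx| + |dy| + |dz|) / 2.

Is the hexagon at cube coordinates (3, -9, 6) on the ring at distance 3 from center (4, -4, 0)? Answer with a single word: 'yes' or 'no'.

|px - cx| = |3 - 4| = 1
|py - cy| = |-9 - (-4)| = 5
|pz - cz| = |6 - 0| = 6
distance = (1+5+6)/2 = 12/2 = 6
radius = 3; distance != radius -> no

Answer: no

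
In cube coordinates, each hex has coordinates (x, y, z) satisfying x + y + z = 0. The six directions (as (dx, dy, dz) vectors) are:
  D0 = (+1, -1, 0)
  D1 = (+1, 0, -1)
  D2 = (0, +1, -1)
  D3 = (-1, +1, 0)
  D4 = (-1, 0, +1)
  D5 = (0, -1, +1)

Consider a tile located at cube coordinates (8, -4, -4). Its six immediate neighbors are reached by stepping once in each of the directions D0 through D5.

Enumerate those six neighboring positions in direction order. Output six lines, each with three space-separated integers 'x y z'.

Center: (8, -4, -4). Add each direction:
  D0: (8, -4, -4) + (1, -1, 0) = (9, -5, -4)
  D1: (8, -4, -4) + (1, 0, -1) = (9, -4, -5)
  D2: (8, -4, -4) + (0, 1, -1) = (8, -3, -5)
  D3: (8, -4, -4) + (-1, 1, 0) = (7, -3, -4)
  D4: (8, -4, -4) + (-1, 0, 1) = (7, -4, -3)
  D5: (8, -4, -4) + (0, -1, 1) = (8, -5, -3)

Answer: 9 -5 -4
9 -4 -5
8 -3 -5
7 -3 -4
7 -4 -3
8 -5 -3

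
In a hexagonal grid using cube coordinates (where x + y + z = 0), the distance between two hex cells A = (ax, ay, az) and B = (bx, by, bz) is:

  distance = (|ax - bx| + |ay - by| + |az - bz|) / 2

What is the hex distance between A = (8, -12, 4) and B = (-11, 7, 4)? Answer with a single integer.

|ax - bx| = |8 - (-11)| = 19
|ay - by| = |-12 - 7| = 19
|az - bz| = |4 - 4| = 0
distance = (19 + 19 + 0) / 2 = 38 / 2 = 19

Answer: 19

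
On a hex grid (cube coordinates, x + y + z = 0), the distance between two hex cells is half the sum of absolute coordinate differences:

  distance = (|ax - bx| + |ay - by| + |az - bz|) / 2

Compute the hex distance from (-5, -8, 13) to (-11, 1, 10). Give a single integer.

Answer: 9

Derivation:
|ax - bx| = |-5 - (-11)| = 6
|ay - by| = |-8 - 1| = 9
|az - bz| = |13 - 10| = 3
distance = (6 + 9 + 3) / 2 = 18 / 2 = 9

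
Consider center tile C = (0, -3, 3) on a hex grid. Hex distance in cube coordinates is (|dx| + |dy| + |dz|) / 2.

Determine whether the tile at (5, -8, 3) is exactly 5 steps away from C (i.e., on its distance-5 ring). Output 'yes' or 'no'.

Answer: yes

Derivation:
|px - cx| = |5 - 0| = 5
|py - cy| = |-8 - (-3)| = 5
|pz - cz| = |3 - 3| = 0
distance = (5+5+0)/2 = 10/2 = 5
radius = 5; distance == radius -> yes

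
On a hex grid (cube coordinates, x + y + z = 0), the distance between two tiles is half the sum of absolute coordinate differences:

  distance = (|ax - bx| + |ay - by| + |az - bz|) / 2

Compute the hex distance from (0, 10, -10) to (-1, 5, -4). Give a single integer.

Answer: 6

Derivation:
|ax - bx| = |0 - (-1)| = 1
|ay - by| = |10 - 5| = 5
|az - bz| = |-10 - (-4)| = 6
distance = (1 + 5 + 6) / 2 = 12 / 2 = 6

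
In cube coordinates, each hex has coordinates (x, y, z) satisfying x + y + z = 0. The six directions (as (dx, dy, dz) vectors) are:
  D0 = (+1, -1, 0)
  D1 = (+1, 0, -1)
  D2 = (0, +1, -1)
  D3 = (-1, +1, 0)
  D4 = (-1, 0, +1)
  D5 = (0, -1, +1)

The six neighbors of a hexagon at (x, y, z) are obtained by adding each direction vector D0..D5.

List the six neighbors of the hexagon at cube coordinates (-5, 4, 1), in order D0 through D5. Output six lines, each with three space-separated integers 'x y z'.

Center: (-5, 4, 1). Add each direction:
  D0: (-5, 4, 1) + (1, -1, 0) = (-4, 3, 1)
  D1: (-5, 4, 1) + (1, 0, -1) = (-4, 4, 0)
  D2: (-5, 4, 1) + (0, 1, -1) = (-5, 5, 0)
  D3: (-5, 4, 1) + (-1, 1, 0) = (-6, 5, 1)
  D4: (-5, 4, 1) + (-1, 0, 1) = (-6, 4, 2)
  D5: (-5, 4, 1) + (0, -1, 1) = (-5, 3, 2)

Answer: -4 3 1
-4 4 0
-5 5 0
-6 5 1
-6 4 2
-5 3 2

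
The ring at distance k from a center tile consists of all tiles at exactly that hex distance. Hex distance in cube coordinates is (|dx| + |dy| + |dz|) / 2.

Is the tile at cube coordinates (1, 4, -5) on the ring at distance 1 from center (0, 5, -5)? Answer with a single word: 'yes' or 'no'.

Answer: yes

Derivation:
|px - cx| = |1 - 0| = 1
|py - cy| = |4 - 5| = 1
|pz - cz| = |-5 - (-5)| = 0
distance = (1+1+0)/2 = 2/2 = 1
radius = 1; distance == radius -> yes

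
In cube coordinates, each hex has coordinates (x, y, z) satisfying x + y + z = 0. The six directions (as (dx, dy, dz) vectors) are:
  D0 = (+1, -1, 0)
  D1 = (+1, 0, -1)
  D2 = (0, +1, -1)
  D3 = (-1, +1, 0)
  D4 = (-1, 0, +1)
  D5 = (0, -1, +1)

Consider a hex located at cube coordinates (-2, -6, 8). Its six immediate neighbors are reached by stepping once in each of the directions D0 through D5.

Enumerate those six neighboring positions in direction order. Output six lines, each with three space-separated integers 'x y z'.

Center: (-2, -6, 8). Add each direction:
  D0: (-2, -6, 8) + (1, -1, 0) = (-1, -7, 8)
  D1: (-2, -6, 8) + (1, 0, -1) = (-1, -6, 7)
  D2: (-2, -6, 8) + (0, 1, -1) = (-2, -5, 7)
  D3: (-2, -6, 8) + (-1, 1, 0) = (-3, -5, 8)
  D4: (-2, -6, 8) + (-1, 0, 1) = (-3, -6, 9)
  D5: (-2, -6, 8) + (0, -1, 1) = (-2, -7, 9)

Answer: -1 -7 8
-1 -6 7
-2 -5 7
-3 -5 8
-3 -6 9
-2 -7 9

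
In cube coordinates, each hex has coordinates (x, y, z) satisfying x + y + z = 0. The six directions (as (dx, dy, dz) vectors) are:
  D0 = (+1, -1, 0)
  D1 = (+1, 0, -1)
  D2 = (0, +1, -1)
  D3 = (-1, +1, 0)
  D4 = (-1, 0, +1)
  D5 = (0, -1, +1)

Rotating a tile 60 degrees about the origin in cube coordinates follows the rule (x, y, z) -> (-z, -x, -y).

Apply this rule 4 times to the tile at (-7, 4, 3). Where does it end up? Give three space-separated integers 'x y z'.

Start: (-7, 4, 3)
Step 1: (-7, 4, 3) -> (-(3), -(-7), -(4)) = (-3, 7, -4)
Step 2: (-3, 7, -4) -> (-(-4), -(-3), -(7)) = (4, 3, -7)
Step 3: (4, 3, -7) -> (-(-7), -(4), -(3)) = (7, -4, -3)
Step 4: (7, -4, -3) -> (-(-3), -(7), -(-4)) = (3, -7, 4)

Answer: 3 -7 4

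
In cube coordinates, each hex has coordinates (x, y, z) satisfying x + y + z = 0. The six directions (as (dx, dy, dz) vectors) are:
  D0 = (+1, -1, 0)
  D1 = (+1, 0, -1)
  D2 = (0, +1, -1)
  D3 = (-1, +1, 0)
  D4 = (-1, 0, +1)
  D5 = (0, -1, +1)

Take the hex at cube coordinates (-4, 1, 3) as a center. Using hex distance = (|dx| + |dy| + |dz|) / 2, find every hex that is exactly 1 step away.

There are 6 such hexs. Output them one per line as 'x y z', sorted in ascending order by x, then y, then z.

Answer: -5 1 4
-5 2 3
-4 0 4
-4 2 2
-3 0 3
-3 1 2

Derivation:
Walk ring at distance 1 from (-4, 1, 3):
Start at center + D4*1 = (-5, 1, 4)
  hex 0: (-5, 1, 4)
  hex 1: (-4, 0, 4)
  hex 2: (-3, 0, 3)
  hex 3: (-3, 1, 2)
  hex 4: (-4, 2, 2)
  hex 5: (-5, 2, 3)
Sorted: 6 hexes.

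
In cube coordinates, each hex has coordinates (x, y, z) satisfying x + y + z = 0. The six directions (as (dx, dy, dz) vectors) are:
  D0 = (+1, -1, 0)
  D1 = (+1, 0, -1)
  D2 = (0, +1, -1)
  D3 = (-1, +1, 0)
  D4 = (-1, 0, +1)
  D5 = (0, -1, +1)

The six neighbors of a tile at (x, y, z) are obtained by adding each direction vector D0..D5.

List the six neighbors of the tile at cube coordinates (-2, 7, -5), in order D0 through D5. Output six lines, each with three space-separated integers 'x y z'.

Answer: -1 6 -5
-1 7 -6
-2 8 -6
-3 8 -5
-3 7 -4
-2 6 -4

Derivation:
Center: (-2, 7, -5). Add each direction:
  D0: (-2, 7, -5) + (1, -1, 0) = (-1, 6, -5)
  D1: (-2, 7, -5) + (1, 0, -1) = (-1, 7, -6)
  D2: (-2, 7, -5) + (0, 1, -1) = (-2, 8, -6)
  D3: (-2, 7, -5) + (-1, 1, 0) = (-3, 8, -5)
  D4: (-2, 7, -5) + (-1, 0, 1) = (-3, 7, -4)
  D5: (-2, 7, -5) + (0, -1, 1) = (-2, 6, -4)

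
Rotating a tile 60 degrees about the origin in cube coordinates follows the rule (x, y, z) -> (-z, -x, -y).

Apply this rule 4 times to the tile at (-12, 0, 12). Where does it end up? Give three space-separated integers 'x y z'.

Start: (-12, 0, 12)
Step 1: (-12, 0, 12) -> (-(12), -(-12), -(0)) = (-12, 12, 0)
Step 2: (-12, 12, 0) -> (-(0), -(-12), -(12)) = (0, 12, -12)
Step 3: (0, 12, -12) -> (-(-12), -(0), -(12)) = (12, 0, -12)
Step 4: (12, 0, -12) -> (-(-12), -(12), -(0)) = (12, -12, 0)

Answer: 12 -12 0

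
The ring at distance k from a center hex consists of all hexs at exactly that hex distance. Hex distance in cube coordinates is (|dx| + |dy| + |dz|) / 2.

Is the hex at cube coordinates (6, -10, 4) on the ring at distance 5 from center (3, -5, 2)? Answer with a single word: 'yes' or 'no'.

|px - cx| = |6 - 3| = 3
|py - cy| = |-10 - (-5)| = 5
|pz - cz| = |4 - 2| = 2
distance = (3+5+2)/2 = 10/2 = 5
radius = 5; distance == radius -> yes

Answer: yes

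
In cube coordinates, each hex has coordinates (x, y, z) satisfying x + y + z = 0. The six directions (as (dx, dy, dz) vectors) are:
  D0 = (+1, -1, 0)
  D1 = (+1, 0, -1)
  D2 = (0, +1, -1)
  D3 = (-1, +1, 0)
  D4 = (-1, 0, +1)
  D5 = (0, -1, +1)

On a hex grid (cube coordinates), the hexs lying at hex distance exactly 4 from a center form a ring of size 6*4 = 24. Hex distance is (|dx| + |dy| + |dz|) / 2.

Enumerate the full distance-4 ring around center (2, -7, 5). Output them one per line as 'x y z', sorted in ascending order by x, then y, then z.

Walk ring at distance 4 from (2, -7, 5):
Start at center + D4*4 = (-2, -7, 9)
  hex 0: (-2, -7, 9)
  hex 1: (-1, -8, 9)
  hex 2: (0, -9, 9)
  hex 3: (1, -10, 9)
  hex 4: (2, -11, 9)
  hex 5: (3, -11, 8)
  hex 6: (4, -11, 7)
  hex 7: (5, -11, 6)
  hex 8: (6, -11, 5)
  hex 9: (6, -10, 4)
  hex 10: (6, -9, 3)
  hex 11: (6, -8, 2)
  hex 12: (6, -7, 1)
  hex 13: (5, -6, 1)
  hex 14: (4, -5, 1)
  hex 15: (3, -4, 1)
  hex 16: (2, -3, 1)
  hex 17: (1, -3, 2)
  hex 18: (0, -3, 3)
  hex 19: (-1, -3, 4)
  hex 20: (-2, -3, 5)
  hex 21: (-2, -4, 6)
  hex 22: (-2, -5, 7)
  hex 23: (-2, -6, 8)
Sorted: 24 hexes.

Answer: -2 -7 9
-2 -6 8
-2 -5 7
-2 -4 6
-2 -3 5
-1 -8 9
-1 -3 4
0 -9 9
0 -3 3
1 -10 9
1 -3 2
2 -11 9
2 -3 1
3 -11 8
3 -4 1
4 -11 7
4 -5 1
5 -11 6
5 -6 1
6 -11 5
6 -10 4
6 -9 3
6 -8 2
6 -7 1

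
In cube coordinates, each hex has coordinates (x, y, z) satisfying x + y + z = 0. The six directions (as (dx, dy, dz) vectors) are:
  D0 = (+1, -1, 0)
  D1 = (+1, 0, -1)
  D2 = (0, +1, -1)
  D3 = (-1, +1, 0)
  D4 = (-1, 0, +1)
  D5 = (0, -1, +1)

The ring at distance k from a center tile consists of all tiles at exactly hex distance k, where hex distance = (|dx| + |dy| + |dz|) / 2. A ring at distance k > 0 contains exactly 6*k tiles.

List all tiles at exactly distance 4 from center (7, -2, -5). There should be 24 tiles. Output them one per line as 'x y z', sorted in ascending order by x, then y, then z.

Walk ring at distance 4 from (7, -2, -5):
Start at center + D4*4 = (3, -2, -1)
  hex 0: (3, -2, -1)
  hex 1: (4, -3, -1)
  hex 2: (5, -4, -1)
  hex 3: (6, -5, -1)
  hex 4: (7, -6, -1)
  hex 5: (8, -6, -2)
  hex 6: (9, -6, -3)
  hex 7: (10, -6, -4)
  hex 8: (11, -6, -5)
  hex 9: (11, -5, -6)
  hex 10: (11, -4, -7)
  hex 11: (11, -3, -8)
  hex 12: (11, -2, -9)
  hex 13: (10, -1, -9)
  hex 14: (9, 0, -9)
  hex 15: (8, 1, -9)
  hex 16: (7, 2, -9)
  hex 17: (6, 2, -8)
  hex 18: (5, 2, -7)
  hex 19: (4, 2, -6)
  hex 20: (3, 2, -5)
  hex 21: (3, 1, -4)
  hex 22: (3, 0, -3)
  hex 23: (3, -1, -2)
Sorted: 24 hexes.

Answer: 3 -2 -1
3 -1 -2
3 0 -3
3 1 -4
3 2 -5
4 -3 -1
4 2 -6
5 -4 -1
5 2 -7
6 -5 -1
6 2 -8
7 -6 -1
7 2 -9
8 -6 -2
8 1 -9
9 -6 -3
9 0 -9
10 -6 -4
10 -1 -9
11 -6 -5
11 -5 -6
11 -4 -7
11 -3 -8
11 -2 -9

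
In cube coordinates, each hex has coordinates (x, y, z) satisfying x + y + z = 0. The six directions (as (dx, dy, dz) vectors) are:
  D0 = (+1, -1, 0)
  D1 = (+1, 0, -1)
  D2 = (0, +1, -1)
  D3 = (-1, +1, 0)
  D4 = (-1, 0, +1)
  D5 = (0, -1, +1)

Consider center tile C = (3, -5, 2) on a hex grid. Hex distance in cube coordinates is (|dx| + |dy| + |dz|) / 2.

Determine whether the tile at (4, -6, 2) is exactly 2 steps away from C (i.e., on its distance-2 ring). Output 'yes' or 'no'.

Answer: no

Derivation:
|px - cx| = |4 - 3| = 1
|py - cy| = |-6 - (-5)| = 1
|pz - cz| = |2 - 2| = 0
distance = (1+1+0)/2 = 2/2 = 1
radius = 2; distance != radius -> no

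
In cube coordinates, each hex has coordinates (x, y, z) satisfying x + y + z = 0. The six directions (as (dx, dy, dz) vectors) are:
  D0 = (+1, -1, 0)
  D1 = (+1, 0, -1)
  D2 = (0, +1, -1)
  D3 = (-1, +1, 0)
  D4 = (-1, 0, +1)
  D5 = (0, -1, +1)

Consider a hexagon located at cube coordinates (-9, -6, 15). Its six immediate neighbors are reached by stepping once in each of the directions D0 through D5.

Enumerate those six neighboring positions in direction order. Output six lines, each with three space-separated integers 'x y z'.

Answer: -8 -7 15
-8 -6 14
-9 -5 14
-10 -5 15
-10 -6 16
-9 -7 16

Derivation:
Center: (-9, -6, 15). Add each direction:
  D0: (-9, -6, 15) + (1, -1, 0) = (-8, -7, 15)
  D1: (-9, -6, 15) + (1, 0, -1) = (-8, -6, 14)
  D2: (-9, -6, 15) + (0, 1, -1) = (-9, -5, 14)
  D3: (-9, -6, 15) + (-1, 1, 0) = (-10, -5, 15)
  D4: (-9, -6, 15) + (-1, 0, 1) = (-10, -6, 16)
  D5: (-9, -6, 15) + (0, -1, 1) = (-9, -7, 16)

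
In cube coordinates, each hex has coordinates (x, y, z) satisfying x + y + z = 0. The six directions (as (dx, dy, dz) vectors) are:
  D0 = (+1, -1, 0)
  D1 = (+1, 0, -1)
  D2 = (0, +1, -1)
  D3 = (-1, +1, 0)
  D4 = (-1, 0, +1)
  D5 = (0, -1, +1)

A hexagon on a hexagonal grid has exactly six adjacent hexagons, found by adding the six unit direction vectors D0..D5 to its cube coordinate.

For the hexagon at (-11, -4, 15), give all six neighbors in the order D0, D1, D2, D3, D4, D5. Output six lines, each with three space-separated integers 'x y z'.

Center: (-11, -4, 15). Add each direction:
  D0: (-11, -4, 15) + (1, -1, 0) = (-10, -5, 15)
  D1: (-11, -4, 15) + (1, 0, -1) = (-10, -4, 14)
  D2: (-11, -4, 15) + (0, 1, -1) = (-11, -3, 14)
  D3: (-11, -4, 15) + (-1, 1, 0) = (-12, -3, 15)
  D4: (-11, -4, 15) + (-1, 0, 1) = (-12, -4, 16)
  D5: (-11, -4, 15) + (0, -1, 1) = (-11, -5, 16)

Answer: -10 -5 15
-10 -4 14
-11 -3 14
-12 -3 15
-12 -4 16
-11 -5 16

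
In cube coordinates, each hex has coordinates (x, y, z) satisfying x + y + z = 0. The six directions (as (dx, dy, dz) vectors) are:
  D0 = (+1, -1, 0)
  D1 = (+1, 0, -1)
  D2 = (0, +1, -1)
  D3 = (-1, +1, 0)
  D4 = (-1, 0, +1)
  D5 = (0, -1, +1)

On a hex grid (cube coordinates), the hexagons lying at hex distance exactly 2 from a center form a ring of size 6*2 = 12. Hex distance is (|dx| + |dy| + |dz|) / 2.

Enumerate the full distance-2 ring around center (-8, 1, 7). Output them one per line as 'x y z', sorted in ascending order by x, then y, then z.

Answer: -10 1 9
-10 2 8
-10 3 7
-9 0 9
-9 3 6
-8 -1 9
-8 3 5
-7 -1 8
-7 2 5
-6 -1 7
-6 0 6
-6 1 5

Derivation:
Walk ring at distance 2 from (-8, 1, 7):
Start at center + D4*2 = (-10, 1, 9)
  hex 0: (-10, 1, 9)
  hex 1: (-9, 0, 9)
  hex 2: (-8, -1, 9)
  hex 3: (-7, -1, 8)
  hex 4: (-6, -1, 7)
  hex 5: (-6, 0, 6)
  hex 6: (-6, 1, 5)
  hex 7: (-7, 2, 5)
  hex 8: (-8, 3, 5)
  hex 9: (-9, 3, 6)
  hex 10: (-10, 3, 7)
  hex 11: (-10, 2, 8)
Sorted: 12 hexes.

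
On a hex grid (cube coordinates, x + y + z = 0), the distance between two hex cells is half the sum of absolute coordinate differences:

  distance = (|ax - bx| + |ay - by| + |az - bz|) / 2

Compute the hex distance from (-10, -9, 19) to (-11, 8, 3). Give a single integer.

|ax - bx| = |-10 - (-11)| = 1
|ay - by| = |-9 - 8| = 17
|az - bz| = |19 - 3| = 16
distance = (1 + 17 + 16) / 2 = 34 / 2 = 17

Answer: 17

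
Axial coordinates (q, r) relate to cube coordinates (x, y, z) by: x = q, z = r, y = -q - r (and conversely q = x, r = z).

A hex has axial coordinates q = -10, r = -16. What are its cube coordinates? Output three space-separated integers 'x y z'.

Answer: -10 26 -16

Derivation:
x = q = -10
z = r = -16
y = -x - z = -(-10) - (-16) = 26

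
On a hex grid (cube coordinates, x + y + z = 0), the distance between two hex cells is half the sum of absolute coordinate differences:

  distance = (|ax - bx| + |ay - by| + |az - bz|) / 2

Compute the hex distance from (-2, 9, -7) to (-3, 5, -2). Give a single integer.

|ax - bx| = |-2 - (-3)| = 1
|ay - by| = |9 - 5| = 4
|az - bz| = |-7 - (-2)| = 5
distance = (1 + 4 + 5) / 2 = 10 / 2 = 5

Answer: 5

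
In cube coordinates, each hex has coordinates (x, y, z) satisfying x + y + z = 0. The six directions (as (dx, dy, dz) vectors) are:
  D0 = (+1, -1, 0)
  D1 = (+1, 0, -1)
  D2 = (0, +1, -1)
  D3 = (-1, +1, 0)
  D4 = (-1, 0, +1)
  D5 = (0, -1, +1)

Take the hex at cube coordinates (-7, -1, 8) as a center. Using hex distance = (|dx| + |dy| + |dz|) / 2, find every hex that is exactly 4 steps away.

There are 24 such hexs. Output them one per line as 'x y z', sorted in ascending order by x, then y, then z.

Walk ring at distance 4 from (-7, -1, 8):
Start at center + D4*4 = (-11, -1, 12)
  hex 0: (-11, -1, 12)
  hex 1: (-10, -2, 12)
  hex 2: (-9, -3, 12)
  hex 3: (-8, -4, 12)
  hex 4: (-7, -5, 12)
  hex 5: (-6, -5, 11)
  hex 6: (-5, -5, 10)
  hex 7: (-4, -5, 9)
  hex 8: (-3, -5, 8)
  hex 9: (-3, -4, 7)
  hex 10: (-3, -3, 6)
  hex 11: (-3, -2, 5)
  hex 12: (-3, -1, 4)
  hex 13: (-4, 0, 4)
  hex 14: (-5, 1, 4)
  hex 15: (-6, 2, 4)
  hex 16: (-7, 3, 4)
  hex 17: (-8, 3, 5)
  hex 18: (-9, 3, 6)
  hex 19: (-10, 3, 7)
  hex 20: (-11, 3, 8)
  hex 21: (-11, 2, 9)
  hex 22: (-11, 1, 10)
  hex 23: (-11, 0, 11)
Sorted: 24 hexes.

Answer: -11 -1 12
-11 0 11
-11 1 10
-11 2 9
-11 3 8
-10 -2 12
-10 3 7
-9 -3 12
-9 3 6
-8 -4 12
-8 3 5
-7 -5 12
-7 3 4
-6 -5 11
-6 2 4
-5 -5 10
-5 1 4
-4 -5 9
-4 0 4
-3 -5 8
-3 -4 7
-3 -3 6
-3 -2 5
-3 -1 4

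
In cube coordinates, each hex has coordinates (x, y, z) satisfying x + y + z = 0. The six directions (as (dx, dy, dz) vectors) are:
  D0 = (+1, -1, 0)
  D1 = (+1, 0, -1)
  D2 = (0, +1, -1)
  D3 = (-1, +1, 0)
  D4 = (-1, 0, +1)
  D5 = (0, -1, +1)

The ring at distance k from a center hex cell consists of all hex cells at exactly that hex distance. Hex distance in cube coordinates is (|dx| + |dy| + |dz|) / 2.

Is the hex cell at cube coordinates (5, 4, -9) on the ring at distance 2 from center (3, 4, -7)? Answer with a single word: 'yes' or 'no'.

Answer: yes

Derivation:
|px - cx| = |5 - 3| = 2
|py - cy| = |4 - 4| = 0
|pz - cz| = |-9 - (-7)| = 2
distance = (2+0+2)/2 = 4/2 = 2
radius = 2; distance == radius -> yes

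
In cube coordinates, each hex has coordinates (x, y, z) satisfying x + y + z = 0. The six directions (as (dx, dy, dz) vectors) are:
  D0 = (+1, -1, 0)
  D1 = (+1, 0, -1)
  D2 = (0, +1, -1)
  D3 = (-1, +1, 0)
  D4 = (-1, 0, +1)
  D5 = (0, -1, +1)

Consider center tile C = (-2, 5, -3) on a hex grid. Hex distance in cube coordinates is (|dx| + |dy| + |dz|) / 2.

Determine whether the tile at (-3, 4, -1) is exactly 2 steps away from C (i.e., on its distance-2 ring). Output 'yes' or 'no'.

|px - cx| = |-3 - (-2)| = 1
|py - cy| = |4 - 5| = 1
|pz - cz| = |-1 - (-3)| = 2
distance = (1+1+2)/2 = 4/2 = 2
radius = 2; distance == radius -> yes

Answer: yes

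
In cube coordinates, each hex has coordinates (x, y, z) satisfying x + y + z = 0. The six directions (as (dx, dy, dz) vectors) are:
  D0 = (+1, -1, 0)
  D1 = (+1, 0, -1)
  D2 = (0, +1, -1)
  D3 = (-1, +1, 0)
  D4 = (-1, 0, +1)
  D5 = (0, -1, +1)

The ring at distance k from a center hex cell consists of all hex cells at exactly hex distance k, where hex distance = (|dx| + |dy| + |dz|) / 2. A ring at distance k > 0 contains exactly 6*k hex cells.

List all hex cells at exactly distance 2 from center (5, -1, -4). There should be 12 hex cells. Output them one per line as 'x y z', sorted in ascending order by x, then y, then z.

Walk ring at distance 2 from (5, -1, -4):
Start at center + D4*2 = (3, -1, -2)
  hex 0: (3, -1, -2)
  hex 1: (4, -2, -2)
  hex 2: (5, -3, -2)
  hex 3: (6, -3, -3)
  hex 4: (7, -3, -4)
  hex 5: (7, -2, -5)
  hex 6: (7, -1, -6)
  hex 7: (6, 0, -6)
  hex 8: (5, 1, -6)
  hex 9: (4, 1, -5)
  hex 10: (3, 1, -4)
  hex 11: (3, 0, -3)
Sorted: 12 hexes.

Answer: 3 -1 -2
3 0 -3
3 1 -4
4 -2 -2
4 1 -5
5 -3 -2
5 1 -6
6 -3 -3
6 0 -6
7 -3 -4
7 -2 -5
7 -1 -6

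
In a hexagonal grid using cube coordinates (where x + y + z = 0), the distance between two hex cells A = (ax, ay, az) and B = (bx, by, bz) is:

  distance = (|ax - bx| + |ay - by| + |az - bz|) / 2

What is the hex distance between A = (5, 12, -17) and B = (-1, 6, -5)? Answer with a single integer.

Answer: 12

Derivation:
|ax - bx| = |5 - (-1)| = 6
|ay - by| = |12 - 6| = 6
|az - bz| = |-17 - (-5)| = 12
distance = (6 + 6 + 12) / 2 = 24 / 2 = 12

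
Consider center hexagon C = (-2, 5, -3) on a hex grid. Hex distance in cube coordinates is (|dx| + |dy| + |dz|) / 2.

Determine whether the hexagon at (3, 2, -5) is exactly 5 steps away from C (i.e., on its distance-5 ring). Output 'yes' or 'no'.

|px - cx| = |3 - (-2)| = 5
|py - cy| = |2 - 5| = 3
|pz - cz| = |-5 - (-3)| = 2
distance = (5+3+2)/2 = 10/2 = 5
radius = 5; distance == radius -> yes

Answer: yes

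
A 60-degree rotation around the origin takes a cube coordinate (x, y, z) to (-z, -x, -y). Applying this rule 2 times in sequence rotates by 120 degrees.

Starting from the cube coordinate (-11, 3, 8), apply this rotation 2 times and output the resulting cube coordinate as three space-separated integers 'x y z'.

Answer: 3 8 -11

Derivation:
Start: (-11, 3, 8)
Step 1: (-11, 3, 8) -> (-(8), -(-11), -(3)) = (-8, 11, -3)
Step 2: (-8, 11, -3) -> (-(-3), -(-8), -(11)) = (3, 8, -11)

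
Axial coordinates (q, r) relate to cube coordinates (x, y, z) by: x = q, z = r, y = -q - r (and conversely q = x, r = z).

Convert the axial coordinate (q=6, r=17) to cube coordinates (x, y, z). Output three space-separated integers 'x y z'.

Answer: 6 -23 17

Derivation:
x = q = 6
z = r = 17
y = -x - z = -(6) - (17) = -23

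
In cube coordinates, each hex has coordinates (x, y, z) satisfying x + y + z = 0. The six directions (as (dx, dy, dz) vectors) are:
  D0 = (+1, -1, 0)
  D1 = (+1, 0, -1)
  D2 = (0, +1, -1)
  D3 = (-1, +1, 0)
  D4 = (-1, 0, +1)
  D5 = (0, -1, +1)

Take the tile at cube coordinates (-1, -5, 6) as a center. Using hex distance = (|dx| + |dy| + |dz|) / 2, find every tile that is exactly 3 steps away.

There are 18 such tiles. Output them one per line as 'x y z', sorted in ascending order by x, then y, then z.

Answer: -4 -5 9
-4 -4 8
-4 -3 7
-4 -2 6
-3 -6 9
-3 -2 5
-2 -7 9
-2 -2 4
-1 -8 9
-1 -2 3
0 -8 8
0 -3 3
1 -8 7
1 -4 3
2 -8 6
2 -7 5
2 -6 4
2 -5 3

Derivation:
Walk ring at distance 3 from (-1, -5, 6):
Start at center + D4*3 = (-4, -5, 9)
  hex 0: (-4, -5, 9)
  hex 1: (-3, -6, 9)
  hex 2: (-2, -7, 9)
  hex 3: (-1, -8, 9)
  hex 4: (0, -8, 8)
  hex 5: (1, -8, 7)
  hex 6: (2, -8, 6)
  hex 7: (2, -7, 5)
  hex 8: (2, -6, 4)
  hex 9: (2, -5, 3)
  hex 10: (1, -4, 3)
  hex 11: (0, -3, 3)
  hex 12: (-1, -2, 3)
  hex 13: (-2, -2, 4)
  hex 14: (-3, -2, 5)
  hex 15: (-4, -2, 6)
  hex 16: (-4, -3, 7)
  hex 17: (-4, -4, 8)
Sorted: 18 hexes.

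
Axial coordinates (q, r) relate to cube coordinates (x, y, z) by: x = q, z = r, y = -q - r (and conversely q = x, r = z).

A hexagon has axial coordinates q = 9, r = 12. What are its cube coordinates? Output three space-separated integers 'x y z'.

Answer: 9 -21 12

Derivation:
x = q = 9
z = r = 12
y = -x - z = -(9) - (12) = -21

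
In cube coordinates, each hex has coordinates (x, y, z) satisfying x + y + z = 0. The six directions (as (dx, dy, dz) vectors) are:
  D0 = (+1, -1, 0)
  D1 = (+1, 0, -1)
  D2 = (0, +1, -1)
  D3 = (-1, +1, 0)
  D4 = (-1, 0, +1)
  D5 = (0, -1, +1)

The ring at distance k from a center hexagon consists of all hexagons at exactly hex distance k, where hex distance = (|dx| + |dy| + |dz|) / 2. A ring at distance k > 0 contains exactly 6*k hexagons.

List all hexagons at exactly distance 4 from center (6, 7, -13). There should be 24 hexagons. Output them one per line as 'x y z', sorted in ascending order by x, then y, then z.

Answer: 2 7 -9
2 8 -10
2 9 -11
2 10 -12
2 11 -13
3 6 -9
3 11 -14
4 5 -9
4 11 -15
5 4 -9
5 11 -16
6 3 -9
6 11 -17
7 3 -10
7 10 -17
8 3 -11
8 9 -17
9 3 -12
9 8 -17
10 3 -13
10 4 -14
10 5 -15
10 6 -16
10 7 -17

Derivation:
Walk ring at distance 4 from (6, 7, -13):
Start at center + D4*4 = (2, 7, -9)
  hex 0: (2, 7, -9)
  hex 1: (3, 6, -9)
  hex 2: (4, 5, -9)
  hex 3: (5, 4, -9)
  hex 4: (6, 3, -9)
  hex 5: (7, 3, -10)
  hex 6: (8, 3, -11)
  hex 7: (9, 3, -12)
  hex 8: (10, 3, -13)
  hex 9: (10, 4, -14)
  hex 10: (10, 5, -15)
  hex 11: (10, 6, -16)
  hex 12: (10, 7, -17)
  hex 13: (9, 8, -17)
  hex 14: (8, 9, -17)
  hex 15: (7, 10, -17)
  hex 16: (6, 11, -17)
  hex 17: (5, 11, -16)
  hex 18: (4, 11, -15)
  hex 19: (3, 11, -14)
  hex 20: (2, 11, -13)
  hex 21: (2, 10, -12)
  hex 22: (2, 9, -11)
  hex 23: (2, 8, -10)
Sorted: 24 hexes.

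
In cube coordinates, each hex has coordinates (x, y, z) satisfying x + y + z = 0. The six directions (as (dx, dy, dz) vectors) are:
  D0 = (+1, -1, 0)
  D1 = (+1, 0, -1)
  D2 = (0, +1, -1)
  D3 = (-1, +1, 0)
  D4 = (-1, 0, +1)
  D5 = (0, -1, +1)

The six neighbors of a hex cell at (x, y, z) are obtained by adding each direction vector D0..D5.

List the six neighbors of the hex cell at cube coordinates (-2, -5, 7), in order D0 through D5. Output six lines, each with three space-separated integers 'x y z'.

Center: (-2, -5, 7). Add each direction:
  D0: (-2, -5, 7) + (1, -1, 0) = (-1, -6, 7)
  D1: (-2, -5, 7) + (1, 0, -1) = (-1, -5, 6)
  D2: (-2, -5, 7) + (0, 1, -1) = (-2, -4, 6)
  D3: (-2, -5, 7) + (-1, 1, 0) = (-3, -4, 7)
  D4: (-2, -5, 7) + (-1, 0, 1) = (-3, -5, 8)
  D5: (-2, -5, 7) + (0, -1, 1) = (-2, -6, 8)

Answer: -1 -6 7
-1 -5 6
-2 -4 6
-3 -4 7
-3 -5 8
-2 -6 8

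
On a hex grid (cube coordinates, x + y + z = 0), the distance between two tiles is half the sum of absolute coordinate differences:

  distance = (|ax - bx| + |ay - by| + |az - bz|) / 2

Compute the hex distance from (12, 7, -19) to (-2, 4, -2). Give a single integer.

Answer: 17

Derivation:
|ax - bx| = |12 - (-2)| = 14
|ay - by| = |7 - 4| = 3
|az - bz| = |-19 - (-2)| = 17
distance = (14 + 3 + 17) / 2 = 34 / 2 = 17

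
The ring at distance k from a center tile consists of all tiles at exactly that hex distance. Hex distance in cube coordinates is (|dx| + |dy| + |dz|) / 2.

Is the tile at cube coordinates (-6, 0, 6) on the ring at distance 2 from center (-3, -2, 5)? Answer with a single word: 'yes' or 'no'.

|px - cx| = |-6 - (-3)| = 3
|py - cy| = |0 - (-2)| = 2
|pz - cz| = |6 - 5| = 1
distance = (3+2+1)/2 = 6/2 = 3
radius = 2; distance != radius -> no

Answer: no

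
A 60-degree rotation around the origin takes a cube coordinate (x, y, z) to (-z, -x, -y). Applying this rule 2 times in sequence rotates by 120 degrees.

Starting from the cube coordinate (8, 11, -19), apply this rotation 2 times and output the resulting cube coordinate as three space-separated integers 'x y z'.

Answer: 11 -19 8

Derivation:
Start: (8, 11, -19)
Step 1: (8, 11, -19) -> (-(-19), -(8), -(11)) = (19, -8, -11)
Step 2: (19, -8, -11) -> (-(-11), -(19), -(-8)) = (11, -19, 8)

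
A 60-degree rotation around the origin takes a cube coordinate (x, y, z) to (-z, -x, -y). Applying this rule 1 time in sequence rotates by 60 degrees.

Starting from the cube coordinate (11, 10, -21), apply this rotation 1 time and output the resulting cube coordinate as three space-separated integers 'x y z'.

Answer: 21 -11 -10

Derivation:
Start: (11, 10, -21)
Step 1: (11, 10, -21) -> (-(-21), -(11), -(10)) = (21, -11, -10)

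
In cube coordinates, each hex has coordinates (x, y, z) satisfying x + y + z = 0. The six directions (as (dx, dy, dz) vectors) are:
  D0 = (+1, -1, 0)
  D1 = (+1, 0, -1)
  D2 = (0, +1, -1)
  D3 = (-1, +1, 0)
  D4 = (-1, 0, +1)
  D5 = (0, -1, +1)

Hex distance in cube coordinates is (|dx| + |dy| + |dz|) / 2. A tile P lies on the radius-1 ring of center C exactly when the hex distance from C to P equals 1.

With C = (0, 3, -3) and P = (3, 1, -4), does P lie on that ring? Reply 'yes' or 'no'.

Answer: no

Derivation:
|px - cx| = |3 - 0| = 3
|py - cy| = |1 - 3| = 2
|pz - cz| = |-4 - (-3)| = 1
distance = (3+2+1)/2 = 6/2 = 3
radius = 1; distance != radius -> no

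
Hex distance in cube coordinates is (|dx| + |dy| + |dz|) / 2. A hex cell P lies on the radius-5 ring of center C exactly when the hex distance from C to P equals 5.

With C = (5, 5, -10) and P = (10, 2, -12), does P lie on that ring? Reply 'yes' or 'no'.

|px - cx| = |10 - 5| = 5
|py - cy| = |2 - 5| = 3
|pz - cz| = |-12 - (-10)| = 2
distance = (5+3+2)/2 = 10/2 = 5
radius = 5; distance == radius -> yes

Answer: yes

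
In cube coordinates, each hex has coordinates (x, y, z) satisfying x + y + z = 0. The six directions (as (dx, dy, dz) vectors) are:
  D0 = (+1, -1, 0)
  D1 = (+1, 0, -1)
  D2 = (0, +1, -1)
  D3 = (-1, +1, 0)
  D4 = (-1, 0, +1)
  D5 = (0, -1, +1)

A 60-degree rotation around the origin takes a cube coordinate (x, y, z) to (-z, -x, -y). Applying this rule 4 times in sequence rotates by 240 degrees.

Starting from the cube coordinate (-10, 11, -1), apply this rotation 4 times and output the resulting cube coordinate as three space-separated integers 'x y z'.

Start: (-10, 11, -1)
Step 1: (-10, 11, -1) -> (-(-1), -(-10), -(11)) = (1, 10, -11)
Step 2: (1, 10, -11) -> (-(-11), -(1), -(10)) = (11, -1, -10)
Step 3: (11, -1, -10) -> (-(-10), -(11), -(-1)) = (10, -11, 1)
Step 4: (10, -11, 1) -> (-(1), -(10), -(-11)) = (-1, -10, 11)

Answer: -1 -10 11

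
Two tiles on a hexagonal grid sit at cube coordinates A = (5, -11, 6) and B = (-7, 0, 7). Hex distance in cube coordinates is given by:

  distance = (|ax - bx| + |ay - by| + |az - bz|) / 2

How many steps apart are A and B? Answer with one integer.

Answer: 12

Derivation:
|ax - bx| = |5 - (-7)| = 12
|ay - by| = |-11 - 0| = 11
|az - bz| = |6 - 7| = 1
distance = (12 + 11 + 1) / 2 = 24 / 2 = 12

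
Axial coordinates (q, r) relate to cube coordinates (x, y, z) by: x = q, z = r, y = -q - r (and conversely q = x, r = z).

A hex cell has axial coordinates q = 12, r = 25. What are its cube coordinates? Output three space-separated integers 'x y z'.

Answer: 12 -37 25

Derivation:
x = q = 12
z = r = 25
y = -x - z = -(12) - (25) = -37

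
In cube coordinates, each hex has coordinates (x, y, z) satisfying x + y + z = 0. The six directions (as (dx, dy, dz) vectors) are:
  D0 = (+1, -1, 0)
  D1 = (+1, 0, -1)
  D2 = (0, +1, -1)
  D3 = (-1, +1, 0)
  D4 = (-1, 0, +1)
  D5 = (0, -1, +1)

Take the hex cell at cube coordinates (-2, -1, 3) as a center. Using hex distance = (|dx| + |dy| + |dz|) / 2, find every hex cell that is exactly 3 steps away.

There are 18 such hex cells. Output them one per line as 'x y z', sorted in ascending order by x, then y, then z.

Answer: -5 -1 6
-5 0 5
-5 1 4
-5 2 3
-4 -2 6
-4 2 2
-3 -3 6
-3 2 1
-2 -4 6
-2 2 0
-1 -4 5
-1 1 0
0 -4 4
0 0 0
1 -4 3
1 -3 2
1 -2 1
1 -1 0

Derivation:
Walk ring at distance 3 from (-2, -1, 3):
Start at center + D4*3 = (-5, -1, 6)
  hex 0: (-5, -1, 6)
  hex 1: (-4, -2, 6)
  hex 2: (-3, -3, 6)
  hex 3: (-2, -4, 6)
  hex 4: (-1, -4, 5)
  hex 5: (0, -4, 4)
  hex 6: (1, -4, 3)
  hex 7: (1, -3, 2)
  hex 8: (1, -2, 1)
  hex 9: (1, -1, 0)
  hex 10: (0, 0, 0)
  hex 11: (-1, 1, 0)
  hex 12: (-2, 2, 0)
  hex 13: (-3, 2, 1)
  hex 14: (-4, 2, 2)
  hex 15: (-5, 2, 3)
  hex 16: (-5, 1, 4)
  hex 17: (-5, 0, 5)
Sorted: 18 hexes.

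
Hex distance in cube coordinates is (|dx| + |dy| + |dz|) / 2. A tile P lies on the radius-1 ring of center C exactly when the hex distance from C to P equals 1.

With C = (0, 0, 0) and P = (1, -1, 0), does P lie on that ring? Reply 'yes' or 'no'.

Answer: yes

Derivation:
|px - cx| = |1 - 0| = 1
|py - cy| = |-1 - 0| = 1
|pz - cz| = |0 - 0| = 0
distance = (1+1+0)/2 = 2/2 = 1
radius = 1; distance == radius -> yes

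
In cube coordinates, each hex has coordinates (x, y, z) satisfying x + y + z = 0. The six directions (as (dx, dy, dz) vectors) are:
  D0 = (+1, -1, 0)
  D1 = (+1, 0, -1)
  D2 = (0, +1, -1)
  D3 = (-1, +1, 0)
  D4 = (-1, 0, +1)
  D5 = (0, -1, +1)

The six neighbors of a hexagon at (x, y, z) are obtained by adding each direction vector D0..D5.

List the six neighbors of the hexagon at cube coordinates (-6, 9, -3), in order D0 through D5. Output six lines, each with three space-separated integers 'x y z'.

Answer: -5 8 -3
-5 9 -4
-6 10 -4
-7 10 -3
-7 9 -2
-6 8 -2

Derivation:
Center: (-6, 9, -3). Add each direction:
  D0: (-6, 9, -3) + (1, -1, 0) = (-5, 8, -3)
  D1: (-6, 9, -3) + (1, 0, -1) = (-5, 9, -4)
  D2: (-6, 9, -3) + (0, 1, -1) = (-6, 10, -4)
  D3: (-6, 9, -3) + (-1, 1, 0) = (-7, 10, -3)
  D4: (-6, 9, -3) + (-1, 0, 1) = (-7, 9, -2)
  D5: (-6, 9, -3) + (0, -1, 1) = (-6, 8, -2)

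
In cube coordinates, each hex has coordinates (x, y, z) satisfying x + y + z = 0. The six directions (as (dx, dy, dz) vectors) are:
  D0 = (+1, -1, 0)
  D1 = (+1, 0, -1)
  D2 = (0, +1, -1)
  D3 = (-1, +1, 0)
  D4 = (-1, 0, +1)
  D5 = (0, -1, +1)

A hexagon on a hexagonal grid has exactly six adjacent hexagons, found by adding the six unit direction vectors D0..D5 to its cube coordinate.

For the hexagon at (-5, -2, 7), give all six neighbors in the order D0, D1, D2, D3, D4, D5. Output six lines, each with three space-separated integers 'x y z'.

Center: (-5, -2, 7). Add each direction:
  D0: (-5, -2, 7) + (1, -1, 0) = (-4, -3, 7)
  D1: (-5, -2, 7) + (1, 0, -1) = (-4, -2, 6)
  D2: (-5, -2, 7) + (0, 1, -1) = (-5, -1, 6)
  D3: (-5, -2, 7) + (-1, 1, 0) = (-6, -1, 7)
  D4: (-5, -2, 7) + (-1, 0, 1) = (-6, -2, 8)
  D5: (-5, -2, 7) + (0, -1, 1) = (-5, -3, 8)

Answer: -4 -3 7
-4 -2 6
-5 -1 6
-6 -1 7
-6 -2 8
-5 -3 8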